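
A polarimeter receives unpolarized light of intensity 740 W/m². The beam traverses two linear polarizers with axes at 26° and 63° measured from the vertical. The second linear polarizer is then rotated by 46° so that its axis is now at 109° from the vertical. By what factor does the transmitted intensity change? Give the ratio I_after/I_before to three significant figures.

I_new/I_old ≈ 0.0233

Before rotation:
Unpolarized light through the first polarizer → I₁ = ½ I₀, now polarized at 26°.
I₂ = I₁ cos²(63° − 26°) = 0.5 I₀ · cos²(37°) = 0.3189 I₀.
After rotation:
Unpolarized light through the first polarizer → I₁ = ½ I₀, now polarized at 26°.
I₂ = I₁ cos²(109° − 26°) = 0.5 I₀ · cos²(83°) = 0.007426 I₀.
Ratio = 0.007426 / 0.3189 = 0.02329.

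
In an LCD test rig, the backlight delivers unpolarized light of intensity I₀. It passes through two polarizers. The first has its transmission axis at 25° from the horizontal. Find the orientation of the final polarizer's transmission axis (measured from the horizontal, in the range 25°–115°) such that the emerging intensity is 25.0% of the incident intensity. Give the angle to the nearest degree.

θ ≈ 70°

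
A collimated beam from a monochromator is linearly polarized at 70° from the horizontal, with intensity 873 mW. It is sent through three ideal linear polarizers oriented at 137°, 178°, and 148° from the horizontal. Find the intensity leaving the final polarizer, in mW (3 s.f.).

I ≈ 56.9 mW

By Malus's law, I₁ = 873 mW · cos²(67°) = 133.3 mW.
I₂ = I₁ · cos²(41°) = 133.3 · 0.5696 = 75.92 mW.
I₃ = I₂ · cos²(30°) = 75.92 · 0.75 = 56.94 mW.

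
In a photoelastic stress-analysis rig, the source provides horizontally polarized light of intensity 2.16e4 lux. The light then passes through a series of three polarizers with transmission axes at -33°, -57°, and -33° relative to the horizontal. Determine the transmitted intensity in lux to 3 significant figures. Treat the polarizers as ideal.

By Malus's law, I₁ = 2.16e4 lux · cos²(33°) = 1.519e+04 lux.
I₂ = I₁ · cos²(24°) = 1.519e+04 · 0.8346 = 1.268e+04 lux.
I₃ = I₂ · cos²(24°) = 1.268e+04 · 0.8346 = 1.058e+04 lux.

I ≈ 1.06e4 lux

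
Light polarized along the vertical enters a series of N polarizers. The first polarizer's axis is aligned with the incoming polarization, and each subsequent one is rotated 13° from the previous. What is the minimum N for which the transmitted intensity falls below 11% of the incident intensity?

N = 44

First polarizer is aligned with the polarization: full transmission.
Each further stage multiplies by cos²(13°) = 0.9494.
After N polarizers: T = 0.9494^(N−1). Require T < 0.11 ⇒ N−1 > ln(0.11)/ln(0.9494) = 42.51, so N−1 ≥ 43 and N = 44.
Check: N=44 gives T = 0.1072 < 0.11; N=43 gives T = 0.1129.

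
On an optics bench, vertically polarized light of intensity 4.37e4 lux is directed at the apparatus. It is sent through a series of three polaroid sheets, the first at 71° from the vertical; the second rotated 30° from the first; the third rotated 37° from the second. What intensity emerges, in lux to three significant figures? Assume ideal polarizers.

I ≈ 2220 lux

I₁ = 4.37e4 lux · cos²(71°) = 4632 lux.
I₂ = I₁ · cos²(30°) = 4632 · 0.75 = 3474 lux.
I₃ = I₂ · cos²(37°) = 3474 · 0.6378 = 2216 lux.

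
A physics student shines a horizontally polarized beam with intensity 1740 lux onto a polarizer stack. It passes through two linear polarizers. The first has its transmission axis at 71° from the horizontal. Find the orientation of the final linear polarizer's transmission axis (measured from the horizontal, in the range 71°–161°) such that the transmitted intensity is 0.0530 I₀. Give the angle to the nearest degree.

I₁ = I₀ cos²(71° − 0°) = I₀ cos²(71°) = 0.106 I₀.
Need I₂/I₀ = 0.053, so cos²(θ − 71°) = 0.053 / 0.106 = 0.5.
θ − 71° = arccos(√0.5) = 45.0°, giving θ ≈ 71 + 45.0 = 116.0°.

θ ≈ 116°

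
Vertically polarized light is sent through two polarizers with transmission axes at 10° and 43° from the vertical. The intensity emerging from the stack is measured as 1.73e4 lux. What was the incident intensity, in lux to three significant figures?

I₀ ≈ 2.54e4 lux

I₁ = I₀ cos²(10° − 0°) = I₀ cos²(10°) = 0.9698 I₀.
I₂ = I₁ cos²(43° − 10°) = 0.9698 I₀ · cos²(33°) = 0.6822 I₀.
So 1.73e4 lux = 0.6822 I₀, giving I₀ = 1.73e4/0.6822 = 2.536e+04 lux.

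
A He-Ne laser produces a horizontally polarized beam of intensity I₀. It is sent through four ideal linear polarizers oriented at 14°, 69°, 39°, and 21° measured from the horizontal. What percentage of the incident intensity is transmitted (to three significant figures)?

I₁ = I₀ cos²(14° − 0°) = I₀ cos²(14°) = 0.9415 I₀.
I₂ = I₁ cos²(69° − 14°) = 0.9415 I₀ · cos²(55°) = 0.3097 I₀.
I₃ = I₂ cos²(39° − 69°) = 0.3097 I₀ · cos²(30°) = 0.2323 I₀.
I₄ = I₃ cos²(21° − 39°) = 0.2323 I₀ · cos²(18°) = 0.2101 I₀.
That is 21.01% of the incident intensity.

≈ 21.0%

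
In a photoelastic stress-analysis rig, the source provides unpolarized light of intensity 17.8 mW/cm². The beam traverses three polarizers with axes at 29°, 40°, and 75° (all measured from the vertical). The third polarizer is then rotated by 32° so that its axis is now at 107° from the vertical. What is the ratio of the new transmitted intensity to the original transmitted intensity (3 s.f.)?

Before rotation:
Unpolarized light through the first polarizer → I₁ = ½ I₀, now polarized at 29°.
I₂ = I₁ cos²(40° − 29°) = 0.5 I₀ · cos²(11°) = 0.4818 I₀.
I₃ = I₂ cos²(75° − 40°) = 0.4818 I₀ · cos²(35°) = 0.3233 I₀.
After rotation:
Unpolarized light through the first polarizer → I₁ = ½ I₀, now polarized at 29°.
I₂ = I₁ cos²(40° − 29°) = 0.5 I₀ · cos²(11°) = 0.4818 I₀.
I₃ = I₂ cos²(107° − 40°) = 0.4818 I₀ · cos²(67°) = 0.07356 I₀.
Ratio = 0.07356 / 0.3233 = 0.2275.

I_new/I_old ≈ 0.228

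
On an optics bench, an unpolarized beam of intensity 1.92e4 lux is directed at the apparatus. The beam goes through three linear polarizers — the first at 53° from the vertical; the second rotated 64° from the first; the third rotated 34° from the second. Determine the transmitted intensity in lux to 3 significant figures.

I ≈ 1270 lux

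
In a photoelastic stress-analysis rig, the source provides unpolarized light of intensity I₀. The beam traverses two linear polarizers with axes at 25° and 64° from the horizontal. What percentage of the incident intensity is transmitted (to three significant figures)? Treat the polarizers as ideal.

Unpolarized light through the first polarizer → I₁ = ½ I₀, now polarized at 25°.
I₂ = I₁ cos²(64° − 25°) = 0.5 I₀ · cos²(39°) = 0.302 I₀.
That is 30.2% of the incident intensity.

≈ 30.2%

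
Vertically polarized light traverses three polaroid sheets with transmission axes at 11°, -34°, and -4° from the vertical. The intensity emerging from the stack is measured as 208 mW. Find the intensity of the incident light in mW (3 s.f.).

I₀ ≈ 576 mW

By Malus's law, I₁ = I₀ cos²(11° − 0°) = I₀ cos²(11°) = 0.9636 I₀.
I₂ = I₁ cos²(-34° − 11°) = 0.9636 I₀ · cos²(45°) = 0.4818 I₀.
I₃ = I₂ cos²(-4° + 34°) = 0.4818 I₀ · cos²(30°) = 0.3613 I₀.
So 208 mW = 0.3613 I₀, giving I₀ = 208/0.3613 = 575.6 mW.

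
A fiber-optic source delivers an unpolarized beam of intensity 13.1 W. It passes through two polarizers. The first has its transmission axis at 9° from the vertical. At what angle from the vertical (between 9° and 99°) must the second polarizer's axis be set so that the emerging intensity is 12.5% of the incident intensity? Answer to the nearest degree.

θ ≈ 69°

Unpolarized light through the first polarizer → I₁ = ½ I₀, now polarized at 9°.
Need I₂/I₀ = 0.125, so cos²(θ − 9°) = 0.125 / 0.5 = 0.25.
θ − 9° = arccos(√0.25) = 60.0°, giving θ ≈ 9 + 60.0 = 69.0°.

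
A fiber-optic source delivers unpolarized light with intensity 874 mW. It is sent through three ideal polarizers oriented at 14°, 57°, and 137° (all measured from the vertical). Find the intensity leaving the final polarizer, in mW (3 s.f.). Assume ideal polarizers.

Unpolarized light through the first polarizer → I₁ = 874 mW/2 = 437 mW, polarized at 14°.
I₂ = I₁ · cos²(43°) = 437 · 0.5349 = 233.7 mW.
I₃ = I₂ · cos²(80°) = 233.7 · 0.03015 = 7.048 mW.

I ≈ 7.05 mW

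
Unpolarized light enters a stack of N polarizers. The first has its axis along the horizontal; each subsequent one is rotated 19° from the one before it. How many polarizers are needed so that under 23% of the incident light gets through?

First polarizer halves the unpolarized light: factor 1/2.
Each further stage multiplies by cos²(19°) = 0.894.
After N polarizers: T = 0.5·0.894^(N−1). Require T < 0.23 ⇒ N−1 > ln(0.23/0.5)/ln(0.894) = 6.93, so N−1 ≥ 7 and N = 8.
Check: N=8 gives T = 0.2282 < 0.23; N=7 gives T = 0.2553.

N = 8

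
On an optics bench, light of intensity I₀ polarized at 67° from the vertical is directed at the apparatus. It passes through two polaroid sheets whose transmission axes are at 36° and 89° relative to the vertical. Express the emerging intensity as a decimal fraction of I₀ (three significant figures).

By Malus's law, I₁ = I₀ cos²(36° − 67°) = I₀ cos²(31°) = 0.7347 I₀.
I₂ = I₁ cos²(89° − 36°) = 0.7347 I₀ · cos²(53°) = 0.2661 I₀.
Transmitted fraction = 0.2661.

≈ 0.266 I₀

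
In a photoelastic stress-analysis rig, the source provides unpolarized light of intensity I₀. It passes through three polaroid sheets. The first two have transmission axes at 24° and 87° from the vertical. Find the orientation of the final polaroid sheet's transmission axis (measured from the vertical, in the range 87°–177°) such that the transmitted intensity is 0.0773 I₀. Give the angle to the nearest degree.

Unpolarized light through the first polarizer → I₁ = ½ I₀, now polarized at 24°.
I₂ = I₁ cos²(87° − 24°) = 0.5 I₀ · cos²(63°) = 0.1031 I₀.
Need I₃/I₀ = 0.0773, so cos²(θ − 87°) = 0.0773 / 0.1031 = 0.7501.
θ − 87° = arccos(√0.7501) = 30.0°, giving θ ≈ 87 + 30.0 = 117.0°.

θ ≈ 117°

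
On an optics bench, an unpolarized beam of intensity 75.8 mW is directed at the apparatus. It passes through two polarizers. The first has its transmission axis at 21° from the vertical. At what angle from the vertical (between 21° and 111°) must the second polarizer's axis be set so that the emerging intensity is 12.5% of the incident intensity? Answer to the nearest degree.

Unpolarized light through the first polarizer → I₁ = ½ I₀, now polarized at 21°.
Need I₂/I₀ = 0.125, so cos²(θ − 21°) = 0.125 / 0.5 = 0.25.
θ − 21° = arccos(√0.25) = 60.0°, giving θ ≈ 21 + 60.0 = 81.0°.

θ ≈ 81°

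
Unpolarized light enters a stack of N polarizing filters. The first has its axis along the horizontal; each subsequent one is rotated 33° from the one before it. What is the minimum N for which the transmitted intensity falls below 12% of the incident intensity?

N = 6

First polarizer halves the unpolarized light: factor 1/2.
Each further stage multiplies by cos²(33°) = 0.7034.
After N polarizers: T = 0.5·0.7034^(N−1). Require T < 0.12 ⇒ N−1 > ln(0.12/0.5)/ln(0.7034) = 4.06, so N−1 ≥ 5 and N = 6.
Check: N=6 gives T = 0.08608 < 0.12; N=5 gives T = 0.1224.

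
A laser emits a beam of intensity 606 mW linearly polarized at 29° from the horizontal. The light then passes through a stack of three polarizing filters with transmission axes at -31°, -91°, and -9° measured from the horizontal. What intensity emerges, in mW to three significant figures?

I ≈ 0.734 mW

By Malus's law, I₁ = 606 mW · cos²(60°) = 151.5 mW.
I₂ = I₁ · cos²(60°) = 151.5 · 0.25 = 37.88 mW.
I₃ = I₂ · cos²(82°) = 37.88 · 0.01937 = 0.7336 mW.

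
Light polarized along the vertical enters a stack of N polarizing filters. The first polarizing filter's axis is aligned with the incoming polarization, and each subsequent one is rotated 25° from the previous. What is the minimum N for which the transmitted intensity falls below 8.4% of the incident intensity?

First polarizer is aligned with the polarization: full transmission.
Each further stage multiplies by cos²(25°) = 0.8214.
After N polarizers: T = 0.8214^(N−1). Require T < 0.084 ⇒ N−1 > ln(0.084)/ln(0.8214) = 12.59, so N−1 ≥ 13 and N = 14.
Check: N=14 gives T = 0.07748 < 0.084; N=13 gives T = 0.09432.

N = 14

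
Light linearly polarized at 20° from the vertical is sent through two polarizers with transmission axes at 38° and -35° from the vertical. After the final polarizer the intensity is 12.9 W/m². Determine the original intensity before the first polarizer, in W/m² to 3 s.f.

I₀ ≈ 167 W/m²

I₁ = I₀ cos²(38° − 20°) = I₀ cos²(18°) = 0.9045 I₀.
I₂ = I₁ cos²(-35° − 38°) = 0.9045 I₀ · cos²(73°) = 0.07732 I₀.
So 12.9 W/m² = 0.07732 I₀, giving I₀ = 12.9/0.07732 = 166.8 W/m².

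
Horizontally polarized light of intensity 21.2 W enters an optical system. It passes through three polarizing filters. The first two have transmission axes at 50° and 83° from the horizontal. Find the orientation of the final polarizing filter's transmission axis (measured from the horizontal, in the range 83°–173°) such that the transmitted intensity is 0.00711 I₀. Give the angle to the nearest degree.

I₁ = I₀ cos²(50° − 0°) = I₀ cos²(50°) = 0.4132 I₀.
I₂ = I₁ cos²(83° − 50°) = 0.4132 I₀ · cos²(33°) = 0.2906 I₀.
Need I₃/I₀ = 0.00711, so cos²(θ − 83°) = 0.00711 / 0.2906 = 0.02447.
θ − 83° = arccos(√0.02447) = 81.0°, giving θ ≈ 83 + 81.0 = 164.0°.

θ ≈ 164°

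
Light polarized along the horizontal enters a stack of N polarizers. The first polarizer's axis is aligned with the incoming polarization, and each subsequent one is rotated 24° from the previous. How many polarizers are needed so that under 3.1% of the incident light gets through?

First polarizer is aligned with the polarization: full transmission.
Each further stage multiplies by cos²(24°) = 0.8346.
After N polarizers: T = 0.8346^(N−1). Require T < 0.031 ⇒ N−1 > ln(0.031)/ln(0.8346) = 19.21, so N−1 ≥ 20 and N = 21.
Check: N=21 gives T = 0.02687 < 0.031; N=20 gives T = 0.03219.

N = 21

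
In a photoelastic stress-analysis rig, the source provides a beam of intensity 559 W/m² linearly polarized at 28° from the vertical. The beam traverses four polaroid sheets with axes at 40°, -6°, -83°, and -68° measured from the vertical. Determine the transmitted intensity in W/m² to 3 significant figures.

I ≈ 12.2 W/m²

I₁ = 559 W/m² · cos²(12°) = 534.8 W/m².
I₂ = I₁ · cos²(46°) = 534.8 · 0.4826 = 258.1 W/m².
I₃ = I₂ · cos²(77°) = 258.1 · 0.0506 = 13.06 W/m².
I₄ = I₃ · cos²(15°) = 13.06 · 0.933 = 12.19 W/m².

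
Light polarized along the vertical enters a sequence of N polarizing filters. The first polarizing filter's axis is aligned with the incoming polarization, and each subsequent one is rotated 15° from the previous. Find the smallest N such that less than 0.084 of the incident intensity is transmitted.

N = 37

First polarizer is aligned with the polarization: full transmission.
Each further stage multiplies by cos²(15°) = 0.933.
After N polarizers: T = 0.933^(N−1). Require T < 0.084 ⇒ N−1 > ln(0.084)/ln(0.933) = 35.72, so N−1 ≥ 36 and N = 37.
Check: N=37 gives T = 0.0824 < 0.084; N=36 gives T = 0.08832.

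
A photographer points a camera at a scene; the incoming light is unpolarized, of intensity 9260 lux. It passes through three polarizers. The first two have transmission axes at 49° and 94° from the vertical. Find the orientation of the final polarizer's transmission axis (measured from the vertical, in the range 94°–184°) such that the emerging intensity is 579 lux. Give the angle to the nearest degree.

θ ≈ 154°

Unpolarized light through the first polarizer → I₁ = ½ I₀, now polarized at 49°.
I₂ = I₁ cos²(94° − 49°) = 0.5 I₀ · cos²(45°) = 0.25 I₀.
Target fraction: 579 / 9260 lux = 0.06253 of I₀.
Need I₃/I₀ = 0.06253, so cos²(θ − 94°) = 0.06253 / 0.25 = 0.2501.
θ − 94° = arccos(√0.2501) = 60.0°, giving θ ≈ 94 + 60.0 = 154.0°.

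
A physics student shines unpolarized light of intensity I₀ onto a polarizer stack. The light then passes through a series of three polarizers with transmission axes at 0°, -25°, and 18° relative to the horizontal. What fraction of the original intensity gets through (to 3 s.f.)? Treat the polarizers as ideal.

Unpolarized light through the first polarizer → I₁ = ½ I₀, now polarized at 0°.
I₂ = I₁ cos²(-25° − 0°) = 0.5 I₀ · cos²(25°) = 0.4107 I₀.
I₃ = I₂ cos²(18° + 25°) = 0.4107 I₀ · cos²(43°) = 0.2197 I₀.
Transmitted fraction = 0.2197.

≈ 0.220 I₀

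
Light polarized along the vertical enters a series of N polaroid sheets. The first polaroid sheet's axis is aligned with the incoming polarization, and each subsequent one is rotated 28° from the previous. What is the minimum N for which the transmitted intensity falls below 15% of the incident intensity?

N = 9

First polarizer is aligned with the polarization: full transmission.
Each further stage multiplies by cos²(28°) = 0.7796.
After N polarizers: T = 0.7796^(N−1). Require T < 0.15 ⇒ N−1 > ln(0.15)/ln(0.7796) = 7.62, so N−1 ≥ 8 and N = 9.
Check: N=9 gives T = 0.1364 < 0.15; N=8 gives T = 0.175.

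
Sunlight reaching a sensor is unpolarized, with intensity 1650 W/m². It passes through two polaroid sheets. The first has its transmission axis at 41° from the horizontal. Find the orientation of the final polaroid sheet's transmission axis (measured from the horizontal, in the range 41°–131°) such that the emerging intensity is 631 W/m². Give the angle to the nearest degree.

Unpolarized light through the first polarizer → I₁ = ½ I₀, now polarized at 41°.
Target fraction: 631 / 1650 W/m² = 0.3824 of I₀.
Need I₂/I₀ = 0.3824, so cos²(θ − 41°) = 0.3824 / 0.5 = 0.7648.
θ − 41° = arccos(√0.7648) = 29.0°, giving θ ≈ 41 + 29.0 = 70.0°.

θ ≈ 70°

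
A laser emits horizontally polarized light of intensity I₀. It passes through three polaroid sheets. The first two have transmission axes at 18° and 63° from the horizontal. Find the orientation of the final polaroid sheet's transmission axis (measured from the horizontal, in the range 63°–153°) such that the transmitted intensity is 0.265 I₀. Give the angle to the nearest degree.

I₁ = I₀ cos²(18° − 0°) = I₀ cos²(18°) = 0.9045 I₀.
I₂ = I₁ cos²(63° − 18°) = 0.9045 I₀ · cos²(45°) = 0.4523 I₀.
Need I₃/I₀ = 0.265, so cos²(θ − 63°) = 0.265 / 0.4523 = 0.586.
θ − 63° = arccos(√0.586) = 40.1°, giving θ ≈ 63 + 40.1 = 103.1°.

θ ≈ 103°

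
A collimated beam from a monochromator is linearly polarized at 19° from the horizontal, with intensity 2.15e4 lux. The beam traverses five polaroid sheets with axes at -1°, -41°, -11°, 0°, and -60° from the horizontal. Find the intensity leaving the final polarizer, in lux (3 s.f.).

I ≈ 2010 lux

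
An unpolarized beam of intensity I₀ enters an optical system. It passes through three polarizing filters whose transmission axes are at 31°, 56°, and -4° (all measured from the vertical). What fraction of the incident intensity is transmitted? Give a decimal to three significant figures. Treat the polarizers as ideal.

Unpolarized light through the first polarizer → I₁ = ½ I₀, now polarized at 31°.
I₂ = I₁ cos²(56° − 31°) = 0.5 I₀ · cos²(25°) = 0.4107 I₀.
I₃ = I₂ cos²(-4° − 56°) = 0.4107 I₀ · cos²(60°) = 0.1027 I₀.
Transmitted fraction = 0.1027.

≈ 0.103 I₀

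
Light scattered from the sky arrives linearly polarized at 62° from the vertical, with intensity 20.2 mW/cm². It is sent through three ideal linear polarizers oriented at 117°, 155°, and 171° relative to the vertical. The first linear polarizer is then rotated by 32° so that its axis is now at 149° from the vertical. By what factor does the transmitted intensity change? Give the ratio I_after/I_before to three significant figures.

I_new/I_old ≈ 0.0133

Before rotation:
I₁ = I₀ cos²(117° − 62°) = I₀ cos²(55°) = 0.329 I₀.
I₂ = I₁ cos²(155° − 117°) = 0.329 I₀ · cos²(38°) = 0.2043 I₀.
I₃ = I₂ cos²(171° − 155°) = 0.2043 I₀ · cos²(16°) = 0.1888 I₀.
After rotation:
I₁ = I₀ cos²(149° − 62°) = I₀ cos²(87°) = 0.002739 I₀.
I₂ = I₁ cos²(155° − 149°) = 0.002739 I₀ · cos²(6°) = 0.002709 I₀.
I₃ = I₂ cos²(171° − 155°) = 0.002709 I₀ · cos²(16°) = 0.002503 I₀.
Ratio = 0.002503 / 0.1888 = 0.01326.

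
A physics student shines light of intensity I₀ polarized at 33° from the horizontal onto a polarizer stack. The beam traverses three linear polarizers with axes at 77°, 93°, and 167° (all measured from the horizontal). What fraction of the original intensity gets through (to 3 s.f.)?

I₁ = I₀ cos²(77° − 33°) = I₀ cos²(44°) = 0.5174 I₀.
I₂ = I₁ cos²(93° − 77°) = 0.5174 I₀ · cos²(16°) = 0.4781 I₀.
I₃ = I₂ cos²(167° − 93°) = 0.4781 I₀ · cos²(74°) = 0.03633 I₀.
Transmitted fraction = 0.03633.

≈ 0.0363 I₀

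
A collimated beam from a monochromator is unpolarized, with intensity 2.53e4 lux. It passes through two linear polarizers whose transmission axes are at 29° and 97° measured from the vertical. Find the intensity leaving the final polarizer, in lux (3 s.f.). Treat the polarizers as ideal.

Unpolarized light through the first polarizer → I₁ = 2.53e4 lux/2 = 1.265e+04 lux, polarized at 29°.
I₂ = I₁ · cos²(68°) = 1.265e+04 · 0.1403 = 1775 lux.

I ≈ 1780 lux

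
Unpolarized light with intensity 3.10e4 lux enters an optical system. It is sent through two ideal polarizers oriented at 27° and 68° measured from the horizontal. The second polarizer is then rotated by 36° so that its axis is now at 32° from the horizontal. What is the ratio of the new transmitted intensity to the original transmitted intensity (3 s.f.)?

Before rotation:
Unpolarized light through the first polarizer → I₁ = ½ I₀, now polarized at 27°.
I₂ = I₁ cos²(68° − 27°) = 0.5 I₀ · cos²(41°) = 0.2848 I₀.
After rotation:
Unpolarized light through the first polarizer → I₁ = ½ I₀, now polarized at 27°.
I₂ = I₁ cos²(32° − 27°) = 0.5 I₀ · cos²(5°) = 0.4962 I₀.
Ratio = 0.4962 / 0.2848 = 1.742.

I_new/I_old ≈ 1.74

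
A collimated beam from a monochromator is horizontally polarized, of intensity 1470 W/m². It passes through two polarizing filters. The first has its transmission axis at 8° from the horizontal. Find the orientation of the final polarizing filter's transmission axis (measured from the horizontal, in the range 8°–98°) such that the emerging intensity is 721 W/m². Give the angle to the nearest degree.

θ ≈ 53°

I₁ = I₀ cos²(8° − 0°) = I₀ cos²(8°) = 0.9806 I₀.
Target fraction: 721 / 1470 W/m² = 0.4905 of I₀.
Need I₂/I₀ = 0.4905, so cos²(θ − 8°) = 0.4905 / 0.9806 = 0.5002.
θ − 8° = arccos(√0.5002) = 45.0°, giving θ ≈ 8 + 45.0 = 53.0°.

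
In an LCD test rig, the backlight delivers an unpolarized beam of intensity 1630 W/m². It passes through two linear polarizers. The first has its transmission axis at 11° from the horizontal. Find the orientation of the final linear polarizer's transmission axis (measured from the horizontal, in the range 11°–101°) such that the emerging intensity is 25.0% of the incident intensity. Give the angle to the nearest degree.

θ ≈ 56°

Unpolarized light through the first polarizer → I₁ = ½ I₀, now polarized at 11°.
Need I₂/I₀ = 0.25, so cos²(θ − 11°) = 0.25 / 0.5 = 0.5.
θ − 11° = arccos(√0.5) = 45.0°, giving θ ≈ 11 + 45.0 = 56.0°.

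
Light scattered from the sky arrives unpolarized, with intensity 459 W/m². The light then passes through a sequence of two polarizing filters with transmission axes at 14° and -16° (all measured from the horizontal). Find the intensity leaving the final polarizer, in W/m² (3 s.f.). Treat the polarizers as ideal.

Unpolarized light through the first polarizer → I₁ = 459 W/m²/2 = 229.5 W/m², polarized at 14°.
I₂ = I₁ · cos²(30°) = 229.5 · 0.75 = 172.1 W/m².

I ≈ 172 W/m²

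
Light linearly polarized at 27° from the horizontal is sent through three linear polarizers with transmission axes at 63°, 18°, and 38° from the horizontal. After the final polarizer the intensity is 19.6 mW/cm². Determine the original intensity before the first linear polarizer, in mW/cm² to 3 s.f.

By Malus's law, I₁ = I₀ cos²(63° − 27°) = I₀ cos²(36°) = 0.6545 I₀.
I₂ = I₁ cos²(18° − 63°) = 0.6545 I₀ · cos²(45°) = 0.3273 I₀.
I₃ = I₂ cos²(38° − 18°) = 0.3273 I₀ · cos²(20°) = 0.289 I₀.
So 19.6 mW/cm² = 0.289 I₀, giving I₀ = 19.6/0.289 = 67.83 mW/cm².

I₀ ≈ 67.8 mW/cm²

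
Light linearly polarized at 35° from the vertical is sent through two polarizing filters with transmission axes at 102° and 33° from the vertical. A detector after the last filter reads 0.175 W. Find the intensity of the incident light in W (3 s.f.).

I₀ ≈ 8.93 W

I₁ = I₀ cos²(102° − 35°) = I₀ cos²(67°) = 0.1527 I₀.
I₂ = I₁ cos²(33° − 102°) = 0.1527 I₀ · cos²(69°) = 0.01961 I₀.
So 0.175 W = 0.01961 I₀, giving I₀ = 0.175/0.01961 = 8.925 W.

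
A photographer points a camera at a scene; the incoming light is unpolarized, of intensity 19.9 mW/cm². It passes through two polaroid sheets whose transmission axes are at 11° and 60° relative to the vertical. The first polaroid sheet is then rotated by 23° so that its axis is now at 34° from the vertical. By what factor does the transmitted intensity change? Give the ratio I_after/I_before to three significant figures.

I_new/I_old ≈ 1.88

Before rotation:
Unpolarized light through the first polarizer → I₁ = ½ I₀, now polarized at 11°.
I₂ = I₁ cos²(60° − 11°) = 0.5 I₀ · cos²(49°) = 0.2152 I₀.
After rotation:
Unpolarized light through the first polarizer → I₁ = ½ I₀, now polarized at 34°.
I₂ = I₁ cos²(60° − 34°) = 0.5 I₀ · cos²(26°) = 0.4039 I₀.
Ratio = 0.4039 / 0.2152 = 1.877.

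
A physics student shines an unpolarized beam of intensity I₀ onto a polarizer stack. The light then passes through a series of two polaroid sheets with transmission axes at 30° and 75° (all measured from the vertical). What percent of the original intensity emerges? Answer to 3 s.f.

Unpolarized light through the first polarizer → I₁ = ½ I₀, now polarized at 30°.
I₂ = I₁ cos²(75° − 30°) = 0.5 I₀ · cos²(45°) = 0.25 I₀.
That is 25% of the incident intensity.

≈ 25.0%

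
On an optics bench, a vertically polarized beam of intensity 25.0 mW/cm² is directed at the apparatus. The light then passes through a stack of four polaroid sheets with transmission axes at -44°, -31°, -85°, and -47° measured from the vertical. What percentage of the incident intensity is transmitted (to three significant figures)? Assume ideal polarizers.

≈ 10.5%

By Malus's law, I₁ = 25.0 mW/cm² · cos²(44°) = 12.94 mW/cm².
I₂ = I₁ · cos²(13°) = 12.94 · 0.9494 = 12.28 mW/cm².
I₃ = I₂ · cos²(54°) = 12.28 · 0.3455 = 4.243 mW/cm².
I₄ = I₃ · cos²(38°) = 4.243 · 0.621 = 2.635 mW/cm².
That is 10.54% of the incident intensity.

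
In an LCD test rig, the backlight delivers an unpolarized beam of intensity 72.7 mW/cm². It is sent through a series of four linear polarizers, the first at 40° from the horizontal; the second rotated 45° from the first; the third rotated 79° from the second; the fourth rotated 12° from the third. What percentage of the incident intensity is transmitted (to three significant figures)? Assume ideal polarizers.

Unpolarized light through the first polarizer → I₁ = 72.7 mW/cm²/2 = 36.35 mW/cm², polarized at 40°.
I₂ = I₁ · cos²(45°) = 36.35 · 0.5 = 18.18 mW/cm².
I₃ = I₂ · cos²(79°) = 18.18 · 0.03641 = 0.6617 mW/cm².
I₄ = I₃ · cos²(12°) = 0.6617 · 0.9568 = 0.6331 mW/cm².
That is 0.8709% of the incident intensity.

≈ 0.871%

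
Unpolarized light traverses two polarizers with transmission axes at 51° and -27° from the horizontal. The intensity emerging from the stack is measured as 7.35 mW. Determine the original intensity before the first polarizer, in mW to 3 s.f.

Unpolarized light through the first polarizer → I₁ = ½ I₀, now polarized at 51°.
I₂ = I₁ cos²(-27° − 51°) = 0.5 I₀ · cos²(78°) = 0.02161 I₀.
So 7.35 mW = 0.02161 I₀, giving I₀ = 7.35/0.02161 = 340.1 mW.

I₀ ≈ 340 mW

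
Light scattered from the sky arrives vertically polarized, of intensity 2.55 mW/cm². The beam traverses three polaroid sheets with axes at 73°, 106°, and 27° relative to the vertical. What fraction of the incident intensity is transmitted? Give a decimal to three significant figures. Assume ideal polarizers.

I/I₀ ≈ 0.00219

I₁ = 2.55 mW/cm² · cos²(73°) = 0.218 mW/cm².
I₂ = I₁ · cos²(33°) = 0.218 · 0.7034 = 0.1533 mW/cm².
I₃ = I₂ · cos²(79°) = 0.1533 · 0.03641 = 0.005582 mW/cm².
Transmitted fraction = 0.002189.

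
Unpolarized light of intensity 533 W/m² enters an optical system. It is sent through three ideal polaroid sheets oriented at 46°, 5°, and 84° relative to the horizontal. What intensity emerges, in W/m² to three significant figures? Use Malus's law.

I ≈ 5.53 W/m²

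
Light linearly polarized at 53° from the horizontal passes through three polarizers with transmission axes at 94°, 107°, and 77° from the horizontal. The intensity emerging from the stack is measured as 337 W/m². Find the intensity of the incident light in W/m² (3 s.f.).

I₁ = I₀ cos²(94° − 53°) = I₀ cos²(41°) = 0.5696 I₀.
I₂ = I₁ cos²(107° − 94°) = 0.5696 I₀ · cos²(13°) = 0.5408 I₀.
I₃ = I₂ cos²(77° − 107°) = 0.5408 I₀ · cos²(30°) = 0.4056 I₀.
So 337 W/m² = 0.4056 I₀, giving I₀ = 337/0.4056 = 830.9 W/m².

I₀ ≈ 831 W/m²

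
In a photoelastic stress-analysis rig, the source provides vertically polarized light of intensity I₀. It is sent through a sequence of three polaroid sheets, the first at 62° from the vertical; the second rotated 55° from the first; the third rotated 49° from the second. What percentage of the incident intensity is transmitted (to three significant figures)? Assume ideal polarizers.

≈ 3.12%

By Malus's law, I₁ = I₀ cos²(62° − 0°) = I₀ cos²(62°) = 0.2204 I₀.
I₂ = I₁ cos²(55°) = 0.2204 · 0.329 I₀ = 0.07251 I₀.
I₃ = I₂ cos²(49°) = 0.07251 · 0.4304 I₀ = 0.03121 I₀.
That is 3.121% of the incident intensity.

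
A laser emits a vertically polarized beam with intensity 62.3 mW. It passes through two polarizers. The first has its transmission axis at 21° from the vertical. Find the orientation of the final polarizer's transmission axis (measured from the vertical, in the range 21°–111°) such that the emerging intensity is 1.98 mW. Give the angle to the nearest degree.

I₁ = I₀ cos²(21° − 0°) = I₀ cos²(21°) = 0.8716 I₀.
Target fraction: 1.98 / 62.3 mW = 0.03178 of I₀.
Need I₂/I₀ = 0.03178, so cos²(θ − 21°) = 0.03178 / 0.8716 = 0.03646.
θ − 21° = arccos(√0.03646) = 79.0°, giving θ ≈ 21 + 79.0 = 100.0°.

θ ≈ 100°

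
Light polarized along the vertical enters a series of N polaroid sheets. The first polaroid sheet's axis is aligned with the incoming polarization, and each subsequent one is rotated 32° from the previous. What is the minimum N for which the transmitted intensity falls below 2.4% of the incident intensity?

N = 13

First polarizer is aligned with the polarization: full transmission.
Each further stage multiplies by cos²(32°) = 0.7192.
After N polarizers: T = 0.7192^(N−1). Require T < 0.024 ⇒ N−1 > ln(0.024)/ln(0.7192) = 11.31, so N−1 ≥ 12 and N = 13.
Check: N=13 gives T = 0.01915 < 0.024; N=12 gives T = 0.02662.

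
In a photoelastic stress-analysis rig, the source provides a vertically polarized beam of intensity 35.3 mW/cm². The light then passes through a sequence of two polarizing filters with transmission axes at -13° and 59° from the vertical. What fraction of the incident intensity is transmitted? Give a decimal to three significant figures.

I/I₀ ≈ 0.0907

By Malus's law, I₁ = 35.3 mW/cm² · cos²(13°) = 33.51 mW/cm².
I₂ = I₁ · cos²(72°) = 33.51 · 0.09549 = 3.2 mW/cm².
Transmitted fraction = 0.09066.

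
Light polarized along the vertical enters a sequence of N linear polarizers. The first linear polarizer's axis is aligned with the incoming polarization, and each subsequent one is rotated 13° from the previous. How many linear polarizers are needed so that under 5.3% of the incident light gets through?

First polarizer is aligned with the polarization: full transmission.
Each further stage multiplies by cos²(13°) = 0.9494.
After N polarizers: T = 0.9494^(N−1). Require T < 0.053 ⇒ N−1 > ln(0.053)/ln(0.9494) = 56.57, so N−1 ≥ 57 and N = 58.
Check: N=58 gives T = 0.05182 < 0.053; N=57 gives T = 0.05459.

N = 58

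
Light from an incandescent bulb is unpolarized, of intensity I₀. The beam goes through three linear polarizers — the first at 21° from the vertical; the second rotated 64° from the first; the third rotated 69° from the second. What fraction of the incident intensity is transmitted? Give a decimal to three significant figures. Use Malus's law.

≈ 0.0123 I₀

Unpolarized light through the first polarizer → I₁ = ½ I₀, now polarized at 21°.
I₂ = I₁ cos²(64°) = 0.5 · 0.1922 I₀ = 0.09608 I₀.
I₃ = I₂ cos²(69°) = 0.09608 · 0.1284 I₀ = 0.01234 I₀.
Transmitted fraction = 0.01234.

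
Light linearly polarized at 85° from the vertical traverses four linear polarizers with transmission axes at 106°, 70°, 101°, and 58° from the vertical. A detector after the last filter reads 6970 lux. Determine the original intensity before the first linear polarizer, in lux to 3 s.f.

I₁ = I₀ cos²(106° − 85°) = I₀ cos²(21°) = 0.8716 I₀.
I₂ = I₁ cos²(70° − 106°) = 0.8716 I₀ · cos²(36°) = 0.5705 I₀.
I₃ = I₂ cos²(101° − 70°) = 0.5705 I₀ · cos²(31°) = 0.4191 I₀.
I₄ = I₃ cos²(58° − 101°) = 0.4191 I₀ · cos²(43°) = 0.2242 I₀.
So 6970 lux = 0.2242 I₀, giving I₀ = 6970/0.2242 = 3.109e+04 lux.

I₀ ≈ 3.11e4 lux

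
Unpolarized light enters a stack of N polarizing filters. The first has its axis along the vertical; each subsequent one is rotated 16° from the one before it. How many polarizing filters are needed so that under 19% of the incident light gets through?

First polarizer halves the unpolarized light: factor 1/2.
Each further stage multiplies by cos²(16°) = 0.924.
After N polarizers: T = 0.5·0.924^(N−1). Require T < 0.19 ⇒ N−1 > ln(0.19/0.5)/ln(0.924) = 12.25, so N−1 ≥ 13 and N = 14.
Check: N=14 gives T = 0.179 < 0.19; N=13 gives T = 0.1937.

N = 14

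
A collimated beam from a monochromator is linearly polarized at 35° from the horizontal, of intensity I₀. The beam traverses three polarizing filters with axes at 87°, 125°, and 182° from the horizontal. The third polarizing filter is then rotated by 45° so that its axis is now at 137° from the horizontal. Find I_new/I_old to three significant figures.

Before rotation:
By Malus's law, I₁ = I₀ cos²(87° − 35°) = I₀ cos²(52°) = 0.379 I₀.
I₂ = I₁ cos²(125° − 87°) = 0.379 I₀ · cos²(38°) = 0.2354 I₀.
I₃ = I₂ cos²(182° − 125°) = 0.2354 I₀ · cos²(57°) = 0.06982 I₀.
After rotation:
I₁ = I₀ cos²(87° − 35°) = I₀ cos²(52°) = 0.379 I₀.
I₂ = I₁ cos²(125° − 87°) = 0.379 I₀ · cos²(38°) = 0.2354 I₀.
I₃ = I₂ cos²(137° − 125°) = 0.2354 I₀ · cos²(12°) = 0.2252 I₀.
Ratio = 0.2252 / 0.06982 = 3.225.

I_new/I_old ≈ 3.23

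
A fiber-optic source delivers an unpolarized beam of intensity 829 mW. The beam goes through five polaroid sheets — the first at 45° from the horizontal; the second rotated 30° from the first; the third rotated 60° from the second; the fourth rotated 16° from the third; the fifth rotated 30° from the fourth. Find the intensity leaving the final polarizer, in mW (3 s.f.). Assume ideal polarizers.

Unpolarized light through the first polarizer → I₁ = 829 mW/2 = 414.5 mW, polarized at 45°.
I₂ = I₁ · cos²(30°) = 414.5 · 0.75 = 310.9 mW.
I₃ = I₂ · cos²(60°) = 310.9 · 0.25 = 77.72 mW.
I₄ = I₃ · cos²(16°) = 77.72 · 0.924 = 71.81 mW.
I₅ = I₄ · cos²(30°) = 71.81 · 0.75 = 53.86 mW.

I ≈ 53.9 mW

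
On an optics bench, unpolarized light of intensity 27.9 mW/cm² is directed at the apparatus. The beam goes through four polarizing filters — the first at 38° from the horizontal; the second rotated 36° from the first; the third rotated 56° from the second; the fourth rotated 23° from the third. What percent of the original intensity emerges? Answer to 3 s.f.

≈ 8.67%

Unpolarized light through the first polarizer → I₁ = 27.9 mW/cm²/2 = 13.95 mW/cm², polarized at 38°.
I₂ = I₁ · cos²(36°) = 13.95 · 0.6545 = 9.13 mW/cm².
I₃ = I₂ · cos²(56°) = 9.13 · 0.3127 = 2.855 mW/cm².
I₄ = I₃ · cos²(23°) = 2.855 · 0.8473 = 2.419 mW/cm².
That is 8.671% of the incident intensity.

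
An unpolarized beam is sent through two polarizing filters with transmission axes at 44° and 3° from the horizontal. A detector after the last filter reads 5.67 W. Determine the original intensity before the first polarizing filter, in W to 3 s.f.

I₀ ≈ 19.9 W

Unpolarized light through the first polarizer → I₁ = ½ I₀, now polarized at 44°.
I₂ = I₁ cos²(3° − 44°) = 0.5 I₀ · cos²(41°) = 0.2848 I₀.
So 5.67 W = 0.2848 I₀, giving I₀ = 5.67/0.2848 = 19.91 W.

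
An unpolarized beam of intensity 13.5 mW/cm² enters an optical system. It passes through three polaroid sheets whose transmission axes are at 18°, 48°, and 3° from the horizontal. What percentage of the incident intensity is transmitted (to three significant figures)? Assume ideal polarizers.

≈ 18.8%

Unpolarized light through the first polarizer → I₁ = 13.5 mW/cm²/2 = 6.75 mW/cm², polarized at 18°.
I₂ = I₁ · cos²(30°) = 6.75 · 0.75 = 5.063 mW/cm².
I₃ = I₂ · cos²(45°) = 5.063 · 0.5 = 2.531 mW/cm².
That is 18.75% of the incident intensity.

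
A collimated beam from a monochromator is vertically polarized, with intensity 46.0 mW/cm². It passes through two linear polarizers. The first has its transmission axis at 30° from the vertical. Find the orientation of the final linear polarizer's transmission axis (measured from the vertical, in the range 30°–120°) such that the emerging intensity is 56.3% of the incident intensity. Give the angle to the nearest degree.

θ ≈ 60°

I₁ = I₀ cos²(30° − 0°) = I₀ cos²(30°) = 0.75 I₀.
Need I₂/I₀ = 0.563, so cos²(θ − 30°) = 0.563 / 0.75 = 0.7507.
θ − 30° = arccos(√0.7507) = 30.0°, giving θ ≈ 30 + 30.0 = 60.0°.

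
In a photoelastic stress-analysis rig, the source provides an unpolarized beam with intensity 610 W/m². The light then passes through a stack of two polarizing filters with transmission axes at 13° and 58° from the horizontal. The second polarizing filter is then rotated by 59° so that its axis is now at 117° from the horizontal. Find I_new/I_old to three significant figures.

Before rotation:
Unpolarized light through the first polarizer → I₁ = ½ I₀, now polarized at 13°.
I₂ = I₁ cos²(58° − 13°) = 0.5 I₀ · cos²(45°) = 0.25 I₀.
After rotation:
Unpolarized light through the first polarizer → I₁ = ½ I₀, now polarized at 13°.
Angle between axes 1 and 2: 76°. I₂ = 0.5 I₀ · cos²(76°) = 0.02926 I₀.
Ratio = 0.02926 / 0.25 = 0.1171.

I_new/I_old ≈ 0.117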